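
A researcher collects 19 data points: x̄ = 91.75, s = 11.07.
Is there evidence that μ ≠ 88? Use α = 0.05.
One-sample t-test:
H₀: μ = 88
H₁: μ ≠ 88
df = n - 1 = 18
t = (x̄ - μ₀) / (s/√n) = (91.75 - 88) / (11.07/√19) = 1.477
p-value = 0.1571

Since p-value > α = 0.05, we fail to reject H₀.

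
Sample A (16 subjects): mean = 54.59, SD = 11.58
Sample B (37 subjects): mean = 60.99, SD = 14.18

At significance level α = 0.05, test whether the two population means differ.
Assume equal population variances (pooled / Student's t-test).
Student's two-sample t-test (equal variances):
H₀: μ₁ = μ₂
H₁: μ₁ ≠ μ₂
df = n₁ + n₂ - 2 = 51
Pooled variance s_p² = [(n₁-1)s₁² + (n₂-1)s₂²] / (n₁ + n₂ - 2) = [(15)(11.58²) + (36)(14.18²)] / 51 = 181.3736
SE = √(s_p²(1/n₁ + 1/n₂)) = √(181.3736 × (1/16 + 1/37)) = 4.0296
t = (x̄₁ - x̄₂) / SE = (54.59 - 60.99) / 4.0296 = -6.40 / 4.0296 = -1.588
p-value = 0.1184

Since p-value > α = 0.05, we fail to reject H₀.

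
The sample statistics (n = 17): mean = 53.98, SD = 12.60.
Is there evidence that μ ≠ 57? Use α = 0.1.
One-sample t-test:
H₀: μ = 57
H₁: μ ≠ 57
df = n - 1 = 16
t = (x̄ - μ₀) / (s/√n) = (53.98 - 57) / (12.60/√17) = -0.988
p-value = 0.3377

Since p-value > α = 0.1, we fail to reject H₀.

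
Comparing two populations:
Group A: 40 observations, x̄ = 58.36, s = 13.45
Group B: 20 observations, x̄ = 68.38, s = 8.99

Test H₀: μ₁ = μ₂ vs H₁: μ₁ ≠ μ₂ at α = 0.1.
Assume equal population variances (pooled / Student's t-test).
Student's two-sample t-test (equal variances):
H₀: μ₁ = μ₂
H₁: μ₁ ≠ μ₂
df = n₁ + n₂ - 2 = 58
Pooled variance s_p² = [(n₁-1)s₁² + (n₂-1)s₂²] / (n₁ + n₂ - 2) = [(39)(13.45²) + (19)(8.99²)] / 58 = 148.1169
SE = √(s_p²(1/n₁ + 1/n₂)) = √(148.1169 × (1/40 + 1/20)) = 3.3330
t = (x̄₁ - x̄₂) / SE = (58.36 - 68.38) / 3.3330 = -10.02 / 3.3330 = -3.006
p-value = 0.0039

Since p-value < α = 0.1, we reject H₀.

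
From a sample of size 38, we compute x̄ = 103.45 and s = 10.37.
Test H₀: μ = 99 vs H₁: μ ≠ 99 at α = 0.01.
One-sample t-test:
H₀: μ = 99
H₁: μ ≠ 99
df = n - 1 = 37
t = (x̄ - μ₀) / (s/√n) = (103.45 - 99) / (10.37/√38) = 2.645
p-value = 0.0119

Since p-value > α = 0.01, we fail to reject H₀.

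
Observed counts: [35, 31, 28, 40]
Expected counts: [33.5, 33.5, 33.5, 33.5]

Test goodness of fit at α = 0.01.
Chi-square goodness of fit test:
H₀: observed counts match expected distribution
H₁: observed counts differ from expected distribution
df = k - 1 = 3
χ² = Σ(O - E)²/E
   = (35 - 33.5)²/33.5 + (31 - 33.5)²/33.5 + (28 - 33.5)²/33.5 + (40 - 33.5)²/33.5
   = 0.067 + 0.187 + 0.903 + 1.261
   = 2.42
p-value = 0.4903

Since p-value > α = 0.01, we fail to reject H₀.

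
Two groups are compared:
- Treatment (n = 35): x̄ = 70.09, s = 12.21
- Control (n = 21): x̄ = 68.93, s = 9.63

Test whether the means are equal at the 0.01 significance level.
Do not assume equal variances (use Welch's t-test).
Welch's two-sample t-test:
H₀: μ₁ = μ₂
H₁: μ₁ ≠ μ₂
s₁²/n₁ = 12.21²/35 = 4.2595,  s₂²/n₂ = 9.63²/21 = 4.4160
SE = √(s₁²/n₁ + s₂²/n₂) = √(4.2595 + 4.4160) = 2.9454
df (Welch-Satterthwaite) = (s₁²/n₁ + s₂²/n₂)² / [(s₁²/n₁)²/(n₁-1) + (s₂²/n₂)²/(n₂-1)] ≈ 49.89
t = (x̄₁ - x̄₂) / SE = (70.09 - 68.93) / 2.9454 = 1.16 / 2.9454 = 0.394
p-value = 0.6954

Since p-value > α = 0.01, we fail to reject H₀.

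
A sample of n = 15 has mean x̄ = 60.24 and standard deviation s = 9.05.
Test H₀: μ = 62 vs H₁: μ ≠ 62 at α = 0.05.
One-sample t-test:
H₀: μ = 62
H₁: μ ≠ 62
df = n - 1 = 14
t = (x̄ - μ₀) / (s/√n) = (60.24 - 62) / (9.05/√15) = -0.753
p-value = 0.4638

Since p-value > α = 0.05, we fail to reject H₀.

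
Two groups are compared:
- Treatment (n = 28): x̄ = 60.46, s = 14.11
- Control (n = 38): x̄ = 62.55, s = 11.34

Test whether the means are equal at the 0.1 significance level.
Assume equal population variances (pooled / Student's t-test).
Student's two-sample t-test (equal variances):
H₀: μ₁ = μ₂
H₁: μ₁ ≠ μ₂
df = n₁ + n₂ - 2 = 64
Pooled variance s_p² = [(n₁-1)s₁² + (n₂-1)s₂²] / (n₁ + n₂ - 2) = [(27)(14.11²) + (37)(11.34²)] / 64 = 158.3363
SE = √(s_p²(1/n₁ + 1/n₂)) = √(158.3363 × (1/28 + 1/38)) = 3.1339
t = (x̄₁ - x̄₂) / SE = (60.46 - 62.55) / 3.1339 = -2.09 / 3.1339 = -0.667
p-value = 0.5072

Since p-value > α = 0.1, we fail to reject H₀.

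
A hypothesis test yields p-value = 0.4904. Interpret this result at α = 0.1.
Since p = 0.4904 > α = 0.1, fail to reject H₀.
There is insufficient evidence to reject the null hypothesis; the result is not statistically significant at the 0.1 level.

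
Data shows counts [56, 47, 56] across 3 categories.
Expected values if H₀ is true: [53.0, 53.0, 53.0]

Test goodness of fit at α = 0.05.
Chi-square goodness of fit test:
H₀: observed counts match expected distribution
H₁: observed counts differ from expected distribution
df = k - 1 = 2
χ² = Σ(O - E)²/E
   = (56 - 53.0)²/53.0 + (47 - 53.0)²/53.0 + (56 - 53.0)²/53.0
   = 0.170 + 0.679 + 0.170
   = 1.02
p-value = 0.6008

Since p-value > α = 0.05, we fail to reject H₀.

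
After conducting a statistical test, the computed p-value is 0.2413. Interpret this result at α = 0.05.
Since p = 0.2413 > α = 0.05, fail to reject H₀.
There is insufficient evidence to reject the null hypothesis; the result is not statistically significant at the 0.05 level.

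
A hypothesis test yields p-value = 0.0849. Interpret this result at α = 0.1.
Since p = 0.0849 < α = 0.1, reject H₀.
There is sufficient evidence to reject the null hypothesis; the result is statistically significant at the 0.1 level.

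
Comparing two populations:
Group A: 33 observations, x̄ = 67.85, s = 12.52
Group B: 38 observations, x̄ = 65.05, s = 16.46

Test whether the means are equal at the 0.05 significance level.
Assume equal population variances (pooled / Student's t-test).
Student's two-sample t-test (equal variances):
H₀: μ₁ = μ₂
H₁: μ₁ ≠ μ₂
df = n₁ + n₂ - 2 = 69
Pooled variance s_p² = [(n₁-1)s₁² + (n₂-1)s₂²] / (n₁ + n₂ - 2) = [(32)(12.52²) + (37)(16.46²)] / 69 = 217.9780
SE = √(s_p²(1/n₁ + 1/n₂)) = √(217.9780 × (1/33 + 1/38)) = 3.5131
t = (x̄₁ - x̄₂) / SE = (67.85 - 65.05) / 3.5131 = 2.80 / 3.5131 = 0.797
p-value = 0.4282

Since p-value > α = 0.05, we fail to reject H₀.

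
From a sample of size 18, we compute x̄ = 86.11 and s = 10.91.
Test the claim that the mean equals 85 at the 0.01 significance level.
One-sample t-test:
H₀: μ = 85
H₁: μ ≠ 85
df = n - 1 = 17
t = (x̄ - μ₀) / (s/√n) = (86.11 - 85) / (10.91/√18) = 0.432
p-value = 0.6714

Since p-value > α = 0.01, we fail to reject H₀.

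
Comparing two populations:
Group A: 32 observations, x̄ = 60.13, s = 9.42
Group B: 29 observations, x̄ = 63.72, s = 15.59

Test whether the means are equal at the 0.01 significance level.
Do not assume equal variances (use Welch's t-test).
Welch's two-sample t-test:
H₀: μ₁ = μ₂
H₁: μ₁ ≠ μ₂
s₁²/n₁ = 9.42²/32 = 2.7730,  s₂²/n₂ = 15.59²/29 = 8.3810
SE = √(s₁²/n₁ + s₂²/n₂) = √(2.7730 + 8.3810) = 3.3398
df (Welch-Satterthwaite) = (s₁²/n₁ + s₂²/n₂)² / [(s₁²/n₁)²/(n₁-1) + (s₂²/n₂)²/(n₂-1)] ≈ 45.13
t = (x̄₁ - x̄₂) / SE = (60.13 - 63.72) / 3.3398 = -3.59 / 3.3398 = -1.075
p-value = 0.2881

Since p-value > α = 0.01, we fail to reject H₀.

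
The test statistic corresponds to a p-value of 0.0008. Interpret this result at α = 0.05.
Since p = 0.0008 < α = 0.05, reject H₀.
There is sufficient evidence to reject the null hypothesis; the result is statistically significant at the 0.05 level.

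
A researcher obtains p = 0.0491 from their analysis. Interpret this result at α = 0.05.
Since p = 0.0491 < α = 0.05, reject H₀.
There is sufficient evidence to reject the null hypothesis; the result is statistically significant at the 0.05 level.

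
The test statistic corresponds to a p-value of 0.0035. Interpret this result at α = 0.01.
Since p = 0.0035 < α = 0.01, reject H₀.
There is sufficient evidence to reject the null hypothesis; the result is statistically significant at the 0.01 level.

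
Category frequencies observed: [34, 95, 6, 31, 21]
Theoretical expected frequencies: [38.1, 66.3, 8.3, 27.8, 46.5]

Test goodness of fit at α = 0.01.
Chi-square goodness of fit test:
H₀: observed counts match expected distribution
H₁: observed counts differ from expected distribution
df = k - 1 = 4
χ² = Σ(O - E)²/E
   = (34 - 38.1)²/38.1 + (95 - 66.3)²/66.3 + (6 - 8.3)²/8.3 + (31 - 27.8)²/27.8 + (21 - 46.5)²/46.5
   = 0.441 + 12.424 + 0.637 + 0.368 + 13.984
   = 27.85
p-value < 0.0001

Since p-value < α = 0.01, we reject H₀.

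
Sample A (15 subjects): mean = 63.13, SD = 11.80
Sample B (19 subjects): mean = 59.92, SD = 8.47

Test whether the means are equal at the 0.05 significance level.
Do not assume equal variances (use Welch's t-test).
Welch's two-sample t-test:
H₀: μ₁ = μ₂
H₁: μ₁ ≠ μ₂
s₁²/n₁ = 11.80²/15 = 9.2827,  s₂²/n₂ = 8.47²/19 = 3.7758
SE = √(s₁²/n₁ + s₂²/n₂) = √(9.2827 + 3.7758) = 3.6137
df (Welch-Satterthwaite) = (s₁²/n₁ + s₂²/n₂)² / [(s₁²/n₁)²/(n₁-1) + (s₂²/n₂)²/(n₂-1)] ≈ 24.55
t = (x̄₁ - x̄₂) / SE = (63.13 - 59.92) / 3.6137 = 3.21 / 3.6137 = 0.888
p-value = 0.3830

Since p-value > α = 0.05, we fail to reject H₀.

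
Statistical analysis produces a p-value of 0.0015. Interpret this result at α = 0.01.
Since p = 0.0015 < α = 0.01, reject H₀.
There is sufficient evidence to reject the null hypothesis; the result is statistically significant at the 0.01 level.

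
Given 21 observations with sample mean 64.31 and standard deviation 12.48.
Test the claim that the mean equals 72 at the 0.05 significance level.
One-sample t-test:
H₀: μ = 72
H₁: μ ≠ 72
df = n - 1 = 20
t = (x̄ - μ₀) / (s/√n) = (64.31 - 72) / (12.48/√21) = -2.824
p-value = 0.0105

Since p-value < α = 0.05, we reject H₀.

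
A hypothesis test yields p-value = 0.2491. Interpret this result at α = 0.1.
Since p = 0.2491 > α = 0.1, fail to reject H₀.
There is insufficient evidence to reject the null hypothesis; the result is not statistically significant at the 0.1 level.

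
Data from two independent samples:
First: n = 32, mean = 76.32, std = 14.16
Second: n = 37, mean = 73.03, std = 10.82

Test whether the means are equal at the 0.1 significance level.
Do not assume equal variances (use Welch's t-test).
Welch's two-sample t-test:
H₀: μ₁ = μ₂
H₁: μ₁ ≠ μ₂
s₁²/n₁ = 14.16²/32 = 6.2658,  s₂²/n₂ = 10.82²/37 = 3.1641
SE = √(s₁²/n₁ + s₂²/n₂) = √(6.2658 + 3.1641) = 3.0708
df (Welch-Satterthwaite) = (s₁²/n₁ + s₂²/n₂)² / [(s₁²/n₁)²/(n₁-1) + (s₂²/n₂)²/(n₂-1)] ≈ 57.57
t = (x̄₁ - x̄₂) / SE = (76.32 - 73.03) / 3.0708 = 3.29 / 3.0708 = 1.071
p-value = 0.2885

Since p-value > α = 0.1, we fail to reject H₀.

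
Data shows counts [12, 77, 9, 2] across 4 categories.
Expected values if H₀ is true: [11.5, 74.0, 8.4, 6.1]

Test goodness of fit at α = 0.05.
Chi-square goodness of fit test:
H₀: observed counts match expected distribution
H₁: observed counts differ from expected distribution
df = k - 1 = 3
χ² = Σ(O - E)²/E
   = (12 - 11.5)²/11.5 + (77 - 74.0)²/74.0 + (9 - 8.4)²/8.4 + (2 - 6.1)²/6.1
   = 0.022 + 0.122 + 0.043 + 2.756
   = 2.94
p-value = 0.4007

Since p-value > α = 0.05, we fail to reject H₀.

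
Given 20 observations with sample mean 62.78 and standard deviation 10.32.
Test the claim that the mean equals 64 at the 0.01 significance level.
One-sample t-test:
H₀: μ = 64
H₁: μ ≠ 64
df = n - 1 = 19
t = (x̄ - μ₀) / (s/√n) = (62.78 - 64) / (10.32/√20) = -0.529
p-value = 0.6031

Since p-value > α = 0.01, we fail to reject H₀.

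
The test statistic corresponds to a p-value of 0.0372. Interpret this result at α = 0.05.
Since p = 0.0372 < α = 0.05, reject H₀.
There is sufficient evidence to reject the null hypothesis; the result is statistically significant at the 0.05 level.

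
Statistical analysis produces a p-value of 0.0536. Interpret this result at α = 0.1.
Since p = 0.0536 < α = 0.1, reject H₀.
There is sufficient evidence to reject the null hypothesis; the result is statistically significant at the 0.1 level.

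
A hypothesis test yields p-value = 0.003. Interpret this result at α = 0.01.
Since p = 0.003 < α = 0.01, reject H₀.
There is sufficient evidence to reject the null hypothesis; the result is statistically significant at the 0.01 level.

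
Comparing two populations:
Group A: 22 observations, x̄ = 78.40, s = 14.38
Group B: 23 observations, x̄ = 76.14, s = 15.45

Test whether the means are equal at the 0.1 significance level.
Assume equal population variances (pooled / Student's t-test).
Student's two-sample t-test (equal variances):
H₀: μ₁ = μ₂
H₁: μ₁ ≠ μ₂
df = n₁ + n₂ - 2 = 43
Pooled variance s_p² = [(n₁-1)s₁² + (n₂-1)s₂²] / (n₁ + n₂ - 2) = [(21)(14.38²) + (22)(15.45²)] / 43 = 223.1146
SE = √(s_p²(1/n₁ + 1/n₂)) = √(223.1146 × (1/22 + 1/23)) = 4.4545
t = (x̄₁ - x̄₂) / SE = (78.40 - 76.14) / 4.4545 = 2.26 / 4.4545 = 0.507
p-value = 0.6145

Since p-value > α = 0.1, we fail to reject H₀.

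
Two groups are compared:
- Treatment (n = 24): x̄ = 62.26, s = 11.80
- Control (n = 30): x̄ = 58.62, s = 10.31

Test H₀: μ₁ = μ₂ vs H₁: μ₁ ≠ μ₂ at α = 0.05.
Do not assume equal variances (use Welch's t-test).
Welch's two-sample t-test:
H₀: μ₁ = μ₂
H₁: μ₁ ≠ μ₂
s₁²/n₁ = 11.80²/24 = 5.8017,  s₂²/n₂ = 10.31²/30 = 3.5432
SE = √(s₁²/n₁ + s₂²/n₂) = √(5.8017 + 3.5432) = 3.0569
df (Welch-Satterthwaite) = (s₁²/n₁ + s₂²/n₂)² / [(s₁²/n₁)²/(n₁-1) + (s₂²/n₂)²/(n₂-1)] ≈ 46.05
t = (x̄₁ - x̄₂) / SE = (62.26 - 58.62) / 3.0569 = 3.64 / 3.0569 = 1.191
p-value = 0.2399

Since p-value > α = 0.05, we fail to reject H₀.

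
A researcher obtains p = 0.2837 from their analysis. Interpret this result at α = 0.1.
Since p = 0.2837 > α = 0.1, fail to reject H₀.
There is insufficient evidence to reject the null hypothesis; the result is not statistically significant at the 0.1 level.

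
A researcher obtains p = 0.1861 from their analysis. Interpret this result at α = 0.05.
Since p = 0.1861 > α = 0.05, fail to reject H₀.
There is insufficient evidence to reject the null hypothesis; the result is not statistically significant at the 0.05 level.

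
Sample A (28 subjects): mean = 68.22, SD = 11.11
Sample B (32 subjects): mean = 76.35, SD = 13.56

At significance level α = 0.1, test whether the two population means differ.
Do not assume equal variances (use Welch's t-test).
Welch's two-sample t-test:
H₀: μ₁ = μ₂
H₁: μ₁ ≠ μ₂
s₁²/n₁ = 11.11²/28 = 4.4083,  s₂²/n₂ = 13.56²/32 = 5.7461
SE = √(s₁²/n₁ + s₂²/n₂) = √(4.4083 + 5.7461) = 3.1866
df (Welch-Satterthwaite) = (s₁²/n₁ + s₂²/n₂)² / [(s₁²/n₁)²/(n₁-1) + (s₂²/n₂)²/(n₂-1)] ≈ 57.77
t = (x̄₁ - x̄₂) / SE = (68.22 - 76.35) / 3.1866 = -8.13 / 3.1866 = -2.551
p-value = 0.0134

Since p-value < α = 0.1, we reject H₀.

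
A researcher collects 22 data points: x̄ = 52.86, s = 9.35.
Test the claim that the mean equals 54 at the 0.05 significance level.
One-sample t-test:
H₀: μ = 54
H₁: μ ≠ 54
df = n - 1 = 21
t = (x̄ - μ₀) / (s/√n) = (52.86 - 54) / (9.35/√22) = -0.572
p-value = 0.5735

Since p-value > α = 0.05, we fail to reject H₀.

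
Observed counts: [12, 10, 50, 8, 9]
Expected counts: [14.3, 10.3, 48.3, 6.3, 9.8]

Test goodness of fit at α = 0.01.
Chi-square goodness of fit test:
H₀: observed counts match expected distribution
H₁: observed counts differ from expected distribution
df = k - 1 = 4
χ² = Σ(O - E)²/E
   = (12 - 14.3)²/14.3 + (10 - 10.3)²/10.3 + (50 - 48.3)²/48.3 + (8 - 6.3)²/6.3 + (9 - 9.8)²/9.8
   = 0.370 + 0.009 + 0.060 + 0.459 + 0.065
   = 0.96
p-value = 0.9154

Since p-value > α = 0.01, we fail to reject H₀.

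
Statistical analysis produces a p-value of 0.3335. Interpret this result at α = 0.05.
Since p = 0.3335 > α = 0.05, fail to reject H₀.
There is insufficient evidence to reject the null hypothesis; the result is not statistically significant at the 0.05 level.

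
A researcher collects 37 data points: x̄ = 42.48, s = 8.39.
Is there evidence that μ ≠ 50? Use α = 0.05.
One-sample t-test:
H₀: μ = 50
H₁: μ ≠ 50
df = n - 1 = 36
t = (x̄ - μ₀) / (s/√n) = (42.48 - 50) / (8.39/√37) = -5.452
p-value < 0.0001

Since p-value < α = 0.05, we reject H₀.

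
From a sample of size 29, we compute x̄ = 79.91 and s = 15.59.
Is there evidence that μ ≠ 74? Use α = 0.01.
One-sample t-test:
H₀: μ = 74
H₁: μ ≠ 74
df = n - 1 = 28
t = (x̄ - μ₀) / (s/√n) = (79.91 - 74) / (15.59/√29) = 2.041
p-value = 0.0507

Since p-value > α = 0.01, we fail to reject H₀.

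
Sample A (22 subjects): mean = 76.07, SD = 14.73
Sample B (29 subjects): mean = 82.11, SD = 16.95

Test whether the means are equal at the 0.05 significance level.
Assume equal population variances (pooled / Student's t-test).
Student's two-sample t-test (equal variances):
H₀: μ₁ = μ₂
H₁: μ₁ ≠ μ₂
df = n₁ + n₂ - 2 = 49
Pooled variance s_p² = [(n₁-1)s₁² + (n₂-1)s₂²] / (n₁ + n₂ - 2) = [(21)(14.73²) + (28)(16.95²)] / 49 = 257.1612
SE = √(s_p²(1/n₁ + 1/n₂)) = √(257.1612 × (1/22 + 1/29)) = 4.5340
t = (x̄₁ - x̄₂) / SE = (76.07 - 82.11) / 4.5340 = -6.04 / 4.5340 = -1.332
p-value = 0.1890

Since p-value > α = 0.05, we fail to reject H₀.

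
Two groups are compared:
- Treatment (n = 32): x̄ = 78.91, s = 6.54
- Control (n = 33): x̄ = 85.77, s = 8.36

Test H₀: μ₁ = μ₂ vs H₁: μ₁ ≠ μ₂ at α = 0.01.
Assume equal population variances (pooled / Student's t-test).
Student's two-sample t-test (equal variances):
H₀: μ₁ = μ₂
H₁: μ₁ ≠ μ₂
df = n₁ + n₂ - 2 = 63
Pooled variance s_p² = [(n₁-1)s₁² + (n₂-1)s₂²] / (n₁ + n₂ - 2) = [(31)(6.54²) + (32)(8.36²)] / 63 = 56.5458
SE = √(s_p²(1/n₁ + 1/n₂)) = √(56.5458 × (1/32 + 1/33)) = 1.8656
t = (x̄₁ - x̄₂) / SE = (78.91 - 85.77) / 1.8656 = -6.86 / 1.8656 = -3.677
p-value = 0.0005

Since p-value < α = 0.01, we reject H₀.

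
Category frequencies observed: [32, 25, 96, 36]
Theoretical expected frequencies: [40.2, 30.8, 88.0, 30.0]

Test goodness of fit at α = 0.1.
Chi-square goodness of fit test:
H₀: observed counts match expected distribution
H₁: observed counts differ from expected distribution
df = k - 1 = 3
χ² = Σ(O - E)²/E
   = (32 - 40.2)²/40.2 + (25 - 30.8)²/30.8 + (96 - 88.0)²/88.0 + (36 - 30.0)²/30.0
   = 1.673 + 1.092 + 0.727 + 1.200
   = 4.69
p-value = 0.1958

Since p-value > α = 0.1, we fail to reject H₀.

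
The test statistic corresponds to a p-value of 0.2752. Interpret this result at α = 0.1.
Since p = 0.2752 > α = 0.1, fail to reject H₀.
There is insufficient evidence to reject the null hypothesis; the result is not statistically significant at the 0.1 level.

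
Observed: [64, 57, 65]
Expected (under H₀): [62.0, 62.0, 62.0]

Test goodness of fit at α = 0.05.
Chi-square goodness of fit test:
H₀: observed counts match expected distribution
H₁: observed counts differ from expected distribution
df = k - 1 = 2
χ² = Σ(O - E)²/E
   = (64 - 62.0)²/62.0 + (57 - 62.0)²/62.0 + (65 - 62.0)²/62.0
   = 0.065 + 0.403 + 0.145
   = 0.61
p-value = 0.7361

Since p-value > α = 0.05, we fail to reject H₀.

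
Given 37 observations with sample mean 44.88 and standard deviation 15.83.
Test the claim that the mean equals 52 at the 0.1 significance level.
One-sample t-test:
H₀: μ = 52
H₁: μ ≠ 52
df = n - 1 = 36
t = (x̄ - μ₀) / (s/√n) = (44.88 - 52) / (15.83/√37) = -2.736
p-value = 0.0096

Since p-value < α = 0.1, we reject H₀.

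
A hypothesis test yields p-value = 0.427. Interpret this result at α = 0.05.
Since p = 0.427 > α = 0.05, fail to reject H₀.
There is insufficient evidence to reject the null hypothesis; the result is not statistically significant at the 0.05 level.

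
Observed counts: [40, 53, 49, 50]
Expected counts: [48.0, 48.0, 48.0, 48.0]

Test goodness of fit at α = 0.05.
Chi-square goodness of fit test:
H₀: observed counts match expected distribution
H₁: observed counts differ from expected distribution
df = k - 1 = 3
χ² = Σ(O - E)²/E
   = (40 - 48.0)²/48.0 + (53 - 48.0)²/48.0 + (49 - 48.0)²/48.0 + (50 - 48.0)²/48.0
   = 1.333 + 0.521 + 0.021 + 0.083
   = 1.96
p-value = 0.5811

Since p-value > α = 0.05, we fail to reject H₀.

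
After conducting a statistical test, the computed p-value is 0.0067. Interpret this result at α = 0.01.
Since p = 0.0067 < α = 0.01, reject H₀.
There is sufficient evidence to reject the null hypothesis; the result is statistically significant at the 0.01 level.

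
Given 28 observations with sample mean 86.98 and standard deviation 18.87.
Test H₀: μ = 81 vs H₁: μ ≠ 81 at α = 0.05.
One-sample t-test:
H₀: μ = 81
H₁: μ ≠ 81
df = n - 1 = 27
t = (x̄ - μ₀) / (s/√n) = (86.98 - 81) / (18.87/√28) = 1.677
p-value = 0.1051

Since p-value > α = 0.05, we fail to reject H₀.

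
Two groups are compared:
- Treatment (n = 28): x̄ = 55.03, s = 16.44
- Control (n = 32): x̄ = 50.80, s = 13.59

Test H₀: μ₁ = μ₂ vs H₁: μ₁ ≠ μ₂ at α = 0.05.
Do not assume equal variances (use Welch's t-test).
Welch's two-sample t-test:
H₀: μ₁ = μ₂
H₁: μ₁ ≠ μ₂
s₁²/n₁ = 16.44²/28 = 9.6526,  s₂²/n₂ = 13.59²/32 = 5.7715
SE = √(s₁²/n₁ + s₂²/n₂) = √(9.6526 + 5.7715) = 3.9274
df (Welch-Satterthwaite) = (s₁²/n₁ + s₂²/n₂)² / [(s₁²/n₁)²/(n₁-1) + (s₂²/n₂)²/(n₂-1)] ≈ 52.57
t = (x̄₁ - x̄₂) / SE = (55.03 - 50.80) / 3.9274 = 4.23 / 3.9274 = 1.077
p-value = 0.2864

Since p-value > α = 0.05, we fail to reject H₀.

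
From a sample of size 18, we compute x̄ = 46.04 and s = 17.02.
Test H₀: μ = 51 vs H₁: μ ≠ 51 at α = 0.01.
One-sample t-test:
H₀: μ = 51
H₁: μ ≠ 51
df = n - 1 = 17
t = (x̄ - μ₀) / (s/√n) = (46.04 - 51) / (17.02/√18) = -1.236
p-value = 0.2331

Since p-value > α = 0.01, we fail to reject H₀.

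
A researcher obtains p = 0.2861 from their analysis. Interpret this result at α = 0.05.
Since p = 0.2861 > α = 0.05, fail to reject H₀.
There is insufficient evidence to reject the null hypothesis; the result is not statistically significant at the 0.05 level.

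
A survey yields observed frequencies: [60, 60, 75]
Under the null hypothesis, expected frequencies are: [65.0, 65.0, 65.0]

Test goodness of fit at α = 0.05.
Chi-square goodness of fit test:
H₀: observed counts match expected distribution
H₁: observed counts differ from expected distribution
df = k - 1 = 2
χ² = Σ(O - E)²/E
   = (60 - 65.0)²/65.0 + (60 - 65.0)²/65.0 + (75 - 65.0)²/65.0
   = 0.385 + 0.385 + 1.538
   = 2.31
p-value = 0.3154

Since p-value > α = 0.05, we fail to reject H₀.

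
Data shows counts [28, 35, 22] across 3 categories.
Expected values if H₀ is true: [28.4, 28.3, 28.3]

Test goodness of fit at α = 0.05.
Chi-square goodness of fit test:
H₀: observed counts match expected distribution
H₁: observed counts differ from expected distribution
df = k - 1 = 2
χ² = Σ(O - E)²/E
   = (28 - 28.4)²/28.4 + (35 - 28.3)²/28.3 + (22 - 28.3)²/28.3
   = 0.006 + 1.586 + 1.402
   = 2.99
p-value = 0.2238

Since p-value > α = 0.05, we fail to reject H₀.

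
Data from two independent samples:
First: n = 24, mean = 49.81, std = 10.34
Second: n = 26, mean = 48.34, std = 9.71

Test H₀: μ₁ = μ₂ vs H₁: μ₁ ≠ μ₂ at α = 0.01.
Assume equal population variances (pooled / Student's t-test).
Student's two-sample t-test (equal variances):
H₀: μ₁ = μ₂
H₁: μ₁ ≠ μ₂
df = n₁ + n₂ - 2 = 48
Pooled variance s_p² = [(n₁-1)s₁² + (n₂-1)s₂²] / (n₁ + n₂ - 2) = [(23)(10.34²) + (25)(9.71²)] / 48 = 100.3367
SE = √(s_p²(1/n₁ + 1/n₂)) = √(100.3367 × (1/24 + 1/26)) = 2.8355
t = (x̄₁ - x̄₂) / SE = (49.81 - 48.34) / 2.8355 = 1.47 / 2.8355 = 0.518
p-value = 0.6065

Since p-value > α = 0.01, we fail to reject H₀.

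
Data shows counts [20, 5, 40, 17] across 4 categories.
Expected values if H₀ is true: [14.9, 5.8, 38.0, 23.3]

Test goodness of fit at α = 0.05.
Chi-square goodness of fit test:
H₀: observed counts match expected distribution
H₁: observed counts differ from expected distribution
df = k - 1 = 3
χ² = Σ(O - E)²/E
   = (20 - 14.9)²/14.9 + (5 - 5.8)²/5.8 + (40 - 38.0)²/38.0 + (17 - 23.3)²/23.3
   = 1.746 + 0.110 + 0.105 + 1.703
   = 3.66
p-value = 0.3000

Since p-value > α = 0.05, we fail to reject H₀.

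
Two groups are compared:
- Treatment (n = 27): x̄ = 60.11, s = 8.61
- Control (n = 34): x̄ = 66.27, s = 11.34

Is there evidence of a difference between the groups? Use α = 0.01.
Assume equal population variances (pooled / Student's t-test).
Student's two-sample t-test (equal variances):
H₀: μ₁ = μ₂
H₁: μ₁ ≠ μ₂
df = n₁ + n₂ - 2 = 59
Pooled variance s_p² = [(n₁-1)s₁² + (n₂-1)s₂²] / (n₁ + n₂ - 2) = [(26)(8.61²) + (33)(11.34²)] / 59 = 104.5947
SE = √(s_p²(1/n₁ + 1/n₂)) = √(104.5947 × (1/27 + 1/34)) = 2.6363
t = (x̄₁ - x̄₂) / SE = (60.11 - 66.27) / 2.6363 = -6.16 / 2.6363 = -2.337
p-value = 0.0229

Since p-value > α = 0.01, we fail to reject H₀.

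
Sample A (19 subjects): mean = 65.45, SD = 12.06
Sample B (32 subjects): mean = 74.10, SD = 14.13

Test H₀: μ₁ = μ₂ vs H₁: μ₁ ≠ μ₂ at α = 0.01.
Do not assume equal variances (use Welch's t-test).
Welch's two-sample t-test:
H₀: μ₁ = μ₂
H₁: μ₁ ≠ μ₂
s₁²/n₁ = 12.06²/19 = 7.6549,  s₂²/n₂ = 14.13²/32 = 6.2393
SE = √(s₁²/n₁ + s₂²/n₂) = √(7.6549 + 6.2393) = 3.7275
df (Welch-Satterthwaite) = (s₁²/n₁ + s₂²/n₂)² / [(s₁²/n₁)²/(n₁-1) + (s₂²/n₂)²/(n₂-1)] ≈ 42.79
t = (x̄₁ - x̄₂) / SE = (65.45 - 74.10) / 3.7275 = -8.65 / 3.7275 = -2.321
p-value = 0.0251

Since p-value > α = 0.01, we fail to reject H₀.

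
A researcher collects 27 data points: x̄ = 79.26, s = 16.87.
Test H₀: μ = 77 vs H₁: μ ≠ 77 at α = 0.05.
One-sample t-test:
H₀: μ = 77
H₁: μ ≠ 77
df = n - 1 = 26
t = (x̄ - μ₀) / (s/√n) = (79.26 - 77) / (16.87/√27) = 0.696
p-value = 0.4925

Since p-value > α = 0.05, we fail to reject H₀.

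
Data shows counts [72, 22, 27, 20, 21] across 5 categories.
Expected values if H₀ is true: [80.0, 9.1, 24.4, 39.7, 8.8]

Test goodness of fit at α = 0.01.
Chi-square goodness of fit test:
H₀: observed counts match expected distribution
H₁: observed counts differ from expected distribution
df = k - 1 = 4
χ² = Σ(O - E)²/E
   = (72 - 80.0)²/80.0 + (22 - 9.1)²/9.1 + (27 - 24.4)²/24.4 + (20 - 39.7)²/39.7 + (21 - 8.8)²/8.8
   = 0.800 + 18.287 + 0.277 + 9.776 + 16.914
   = 46.05
p-value < 0.0001

Since p-value < α = 0.01, we reject H₀.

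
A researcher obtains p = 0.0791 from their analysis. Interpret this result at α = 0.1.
Since p = 0.0791 < α = 0.1, reject H₀.
There is sufficient evidence to reject the null hypothesis; the result is statistically significant at the 0.1 level.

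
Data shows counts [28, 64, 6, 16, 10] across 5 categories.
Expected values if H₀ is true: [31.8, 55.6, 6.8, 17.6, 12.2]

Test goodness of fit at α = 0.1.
Chi-square goodness of fit test:
H₀: observed counts match expected distribution
H₁: observed counts differ from expected distribution
df = k - 1 = 4
χ² = Σ(O - E)²/E
   = (28 - 31.8)²/31.8 + (64 - 55.6)²/55.6 + (6 - 6.8)²/6.8 + (16 - 17.6)²/17.6 + (10 - 12.2)²/12.2
   = 0.454 + 1.269 + 0.094 + 0.145 + 0.397
   = 2.36
p-value = 0.6700

Since p-value > α = 0.1, we fail to reject H₀.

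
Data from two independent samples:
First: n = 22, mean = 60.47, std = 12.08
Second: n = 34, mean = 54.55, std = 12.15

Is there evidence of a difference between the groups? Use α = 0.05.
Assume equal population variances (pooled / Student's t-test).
Student's two-sample t-test (equal variances):
H₀: μ₁ = μ₂
H₁: μ₁ ≠ μ₂
df = n₁ + n₂ - 2 = 54
Pooled variance s_p² = [(n₁-1)s₁² + (n₂-1)s₂²] / (n₁ + n₂ - 2) = [(21)(12.08²) + (33)(12.15²)] / 54 = 146.9629
SE = √(s_p²(1/n₁ + 1/n₂)) = √(146.9629 × (1/22 + 1/34)) = 3.3170
t = (x̄₁ - x̄₂) / SE = (60.47 - 54.55) / 3.3170 = 5.92 / 3.3170 = 1.785
p-value = 0.0799

Since p-value > α = 0.05, we fail to reject H₀.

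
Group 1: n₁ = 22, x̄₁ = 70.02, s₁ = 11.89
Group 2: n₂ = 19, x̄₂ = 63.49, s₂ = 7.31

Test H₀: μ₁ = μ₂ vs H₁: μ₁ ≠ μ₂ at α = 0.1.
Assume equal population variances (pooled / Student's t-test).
Student's two-sample t-test (equal variances):
H₀: μ₁ = μ₂
H₁: μ₁ ≠ μ₂
df = n₁ + n₂ - 2 = 39
Pooled variance s_p² = [(n₁-1)s₁² + (n₂-1)s₂²] / (n₁ + n₂ - 2) = [(21)(11.89²) + (18)(7.31²)] / 39 = 100.7863
SE = √(s_p²(1/n₁ + 1/n₂)) = √(100.7863 × (1/22 + 1/19)) = 3.1442
t = (x̄₁ - x̄₂) / SE = (70.02 - 63.49) / 3.1442 = 6.53 / 3.1442 = 2.077
p-value = 0.0444

Since p-value < α = 0.1, we reject H₀.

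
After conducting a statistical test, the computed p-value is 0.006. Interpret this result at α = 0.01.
Since p = 0.006 < α = 0.01, reject H₀.
There is sufficient evidence to reject the null hypothesis; the result is statistically significant at the 0.01 level.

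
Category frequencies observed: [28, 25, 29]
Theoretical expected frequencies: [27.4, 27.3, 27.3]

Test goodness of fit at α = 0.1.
Chi-square goodness of fit test:
H₀: observed counts match expected distribution
H₁: observed counts differ from expected distribution
df = k - 1 = 2
χ² = Σ(O - E)²/E
   = (28 - 27.4)²/27.4 + (25 - 27.3)²/27.3 + (29 - 27.3)²/27.3
   = 0.013 + 0.194 + 0.106
   = 0.31
p-value = 0.8552

Since p-value > α = 0.1, we fail to reject H₀.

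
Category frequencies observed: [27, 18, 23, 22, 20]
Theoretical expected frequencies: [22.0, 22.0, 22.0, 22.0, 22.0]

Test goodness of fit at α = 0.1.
Chi-square goodness of fit test:
H₀: observed counts match expected distribution
H₁: observed counts differ from expected distribution
df = k - 1 = 4
χ² = Σ(O - E)²/E
   = (27 - 22.0)²/22.0 + (18 - 22.0)²/22.0 + (23 - 22.0)²/22.0 + (22 - 22.0)²/22.0 + (20 - 22.0)²/22.0
   = 1.136 + 0.727 + 0.045 + 0.000 + 0.182
   = 2.09
p-value = 0.7190

Since p-value > α = 0.1, we fail to reject H₀.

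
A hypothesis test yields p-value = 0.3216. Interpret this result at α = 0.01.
Since p = 0.3216 > α = 0.01, fail to reject H₀.
There is insufficient evidence to reject the null hypothesis; the result is not statistically significant at the 0.01 level.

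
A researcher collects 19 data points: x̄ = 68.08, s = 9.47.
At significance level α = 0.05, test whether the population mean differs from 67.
One-sample t-test:
H₀: μ = 67
H₁: μ ≠ 67
df = n - 1 = 18
t = (x̄ - μ₀) / (s/√n) = (68.08 - 67) / (9.47/√19) = 0.497
p-value = 0.6251

Since p-value > α = 0.05, we fail to reject H₀.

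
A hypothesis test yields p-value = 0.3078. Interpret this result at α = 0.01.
Since p = 0.3078 > α = 0.01, fail to reject H₀.
There is insufficient evidence to reject the null hypothesis; the result is not statistically significant at the 0.01 level.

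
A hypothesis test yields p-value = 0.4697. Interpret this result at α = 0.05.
Since p = 0.4697 > α = 0.05, fail to reject H₀.
There is insufficient evidence to reject the null hypothesis; the result is not statistically significant at the 0.05 level.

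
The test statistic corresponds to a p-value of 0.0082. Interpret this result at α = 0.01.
Since p = 0.0082 < α = 0.01, reject H₀.
There is sufficient evidence to reject the null hypothesis; the result is statistically significant at the 0.01 level.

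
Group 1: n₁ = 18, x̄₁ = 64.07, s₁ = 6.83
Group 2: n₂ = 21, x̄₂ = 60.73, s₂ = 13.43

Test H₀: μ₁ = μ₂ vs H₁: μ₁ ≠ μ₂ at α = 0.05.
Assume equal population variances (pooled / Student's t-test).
Student's two-sample t-test (equal variances):
H₀: μ₁ = μ₂
H₁: μ₁ ≠ μ₂
df = n₁ + n₂ - 2 = 37
Pooled variance s_p² = [(n₁-1)s₁² + (n₂-1)s₂²] / (n₁ + n₂ - 2) = [(17)(6.83²) + (20)(13.43²)] / 37 = 118.9278
SE = √(s_p²(1/n₁ + 1/n₂)) = √(118.9278 × (1/18 + 1/21)) = 3.5029
t = (x̄₁ - x̄₂) / SE = (64.07 - 60.73) / 3.5029 = 3.34 / 3.5029 = 0.953
p-value = 0.3465

Since p-value > α = 0.05, we fail to reject H₀.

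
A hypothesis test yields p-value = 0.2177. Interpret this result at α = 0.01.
Since p = 0.2177 > α = 0.01, fail to reject H₀.
There is insufficient evidence to reject the null hypothesis; the result is not statistically significant at the 0.01 level.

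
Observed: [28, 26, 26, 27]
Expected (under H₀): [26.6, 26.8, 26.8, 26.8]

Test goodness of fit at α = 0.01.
Chi-square goodness of fit test:
H₀: observed counts match expected distribution
H₁: observed counts differ from expected distribution
df = k - 1 = 3
χ² = Σ(O - E)²/E
   = (28 - 26.6)²/26.6 + (26 - 26.8)²/26.8 + (26 - 26.8)²/26.8 + (27 - 26.8)²/26.8
   = 0.074 + 0.024 + 0.024 + 0.001
   = 0.12
p-value = 0.9889

Since p-value > α = 0.01, we fail to reject H₀.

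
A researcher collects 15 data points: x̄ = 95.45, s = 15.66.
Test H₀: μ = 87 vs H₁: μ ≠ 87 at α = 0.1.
One-sample t-test:
H₀: μ = 87
H₁: μ ≠ 87
df = n - 1 = 14
t = (x̄ - μ₀) / (s/√n) = (95.45 - 87) / (15.66/√15) = 2.090
p-value = 0.0554

Since p-value < α = 0.1, we reject H₀.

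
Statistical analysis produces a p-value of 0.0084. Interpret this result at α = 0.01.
Since p = 0.0084 < α = 0.01, reject H₀.
There is sufficient evidence to reject the null hypothesis; the result is statistically significant at the 0.01 level.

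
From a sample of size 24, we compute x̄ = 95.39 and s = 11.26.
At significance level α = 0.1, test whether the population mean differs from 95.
One-sample t-test:
H₀: μ = 95
H₁: μ ≠ 95
df = n - 1 = 23
t = (x̄ - μ₀) / (s/√n) = (95.39 - 95) / (11.26/√24) = 0.170
p-value = 0.8667

Since p-value > α = 0.1, we fail to reject H₀.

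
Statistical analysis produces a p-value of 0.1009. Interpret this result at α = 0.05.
Since p = 0.1009 > α = 0.05, fail to reject H₀.
There is insufficient evidence to reject the null hypothesis; the result is not statistically significant at the 0.05 level.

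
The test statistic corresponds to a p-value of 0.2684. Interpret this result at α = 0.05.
Since p = 0.2684 > α = 0.05, fail to reject H₀.
There is insufficient evidence to reject the null hypothesis; the result is not statistically significant at the 0.05 level.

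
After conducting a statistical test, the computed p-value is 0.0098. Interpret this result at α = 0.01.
Since p = 0.0098 < α = 0.01, reject H₀.
There is sufficient evidence to reject the null hypothesis; the result is statistically significant at the 0.01 level.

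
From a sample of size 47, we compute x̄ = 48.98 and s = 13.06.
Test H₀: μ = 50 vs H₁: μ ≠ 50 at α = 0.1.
One-sample t-test:
H₀: μ = 50
H₁: μ ≠ 50
df = n - 1 = 46
t = (x̄ - μ₀) / (s/√n) = (48.98 - 50) / (13.06/√47) = -0.535
p-value = 0.5949

Since p-value > α = 0.1, we fail to reject H₀.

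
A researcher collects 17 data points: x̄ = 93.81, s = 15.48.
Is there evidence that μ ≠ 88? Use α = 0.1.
One-sample t-test:
H₀: μ = 88
H₁: μ ≠ 88
df = n - 1 = 16
t = (x̄ - μ₀) / (s/√n) = (93.81 - 88) / (15.48/√17) = 1.547
p-value = 0.1413

Since p-value > α = 0.1, we fail to reject H₀.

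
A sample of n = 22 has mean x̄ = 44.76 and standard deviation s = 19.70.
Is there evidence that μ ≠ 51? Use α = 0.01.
One-sample t-test:
H₀: μ = 51
H₁: μ ≠ 51
df = n - 1 = 21
t = (x̄ - μ₀) / (s/√n) = (44.76 - 51) / (19.70/√22) = -1.486
p-value = 0.1522

Since p-value > α = 0.01, we fail to reject H₀.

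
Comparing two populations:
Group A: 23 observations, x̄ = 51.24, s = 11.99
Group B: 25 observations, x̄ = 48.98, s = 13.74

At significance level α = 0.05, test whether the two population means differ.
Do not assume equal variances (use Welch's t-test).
Welch's two-sample t-test:
H₀: μ₁ = μ₂
H₁: μ₁ ≠ μ₂
s₁²/n₁ = 11.99²/23 = 6.2504,  s₂²/n₂ = 13.74²/25 = 7.5515
SE = √(s₁²/n₁ + s₂²/n₂) = √(6.2504 + 7.5515) = 3.7151
df (Welch-Satterthwaite) = (s₁²/n₁ + s₂²/n₂)² / [(s₁²/n₁)²/(n₁-1) + (s₂²/n₂)²/(n₂-1)] ≈ 45.88
t = (x̄₁ - x̄₂) / SE = (51.24 - 48.98) / 3.7151 = 2.26 / 3.7151 = 0.608
p-value = 0.5460

Since p-value > α = 0.05, we fail to reject H₀.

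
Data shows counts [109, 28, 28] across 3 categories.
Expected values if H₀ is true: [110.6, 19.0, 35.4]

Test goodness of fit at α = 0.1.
Chi-square goodness of fit test:
H₀: observed counts match expected distribution
H₁: observed counts differ from expected distribution
df = k - 1 = 2
χ² = Σ(O - E)²/E
   = (109 - 110.6)²/110.6 + (28 - 19.0)²/19.0 + (28 - 35.4)²/35.4
   = 0.023 + 4.263 + 1.547
   = 5.83
p-value = 0.0541

Since p-value < α = 0.1, we reject H₀.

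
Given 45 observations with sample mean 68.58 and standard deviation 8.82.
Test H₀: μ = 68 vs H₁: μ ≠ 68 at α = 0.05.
One-sample t-test:
H₀: μ = 68
H₁: μ ≠ 68
df = n - 1 = 44
t = (x̄ - μ₀) / (s/√n) = (68.58 - 68) / (8.82/√45) = 0.441
p-value = 0.6613

Since p-value > α = 0.05, we fail to reject H₀.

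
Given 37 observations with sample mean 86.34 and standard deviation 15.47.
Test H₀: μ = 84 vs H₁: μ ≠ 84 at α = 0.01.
One-sample t-test:
H₀: μ = 84
H₁: μ ≠ 84
df = n - 1 = 36
t = (x̄ - μ₀) / (s/√n) = (86.34 - 84) / (15.47/√37) = 0.920
p-value = 0.3637

Since p-value > α = 0.01, we fail to reject H₀.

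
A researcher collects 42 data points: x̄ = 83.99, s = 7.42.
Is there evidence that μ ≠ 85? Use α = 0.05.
One-sample t-test:
H₀: μ = 85
H₁: μ ≠ 85
df = n - 1 = 41
t = (x̄ - μ₀) / (s/√n) = (83.99 - 85) / (7.42/√42) = -0.882
p-value = 0.3828

Since p-value > α = 0.05, we fail to reject H₀.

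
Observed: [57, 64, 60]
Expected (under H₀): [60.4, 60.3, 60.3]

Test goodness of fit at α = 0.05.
Chi-square goodness of fit test:
H₀: observed counts match expected distribution
H₁: observed counts differ from expected distribution
df = k - 1 = 2
χ² = Σ(O - E)²/E
   = (57 - 60.4)²/60.4 + (64 - 60.3)²/60.3 + (60 - 60.3)²/60.3
   = 0.191 + 0.227 + 0.001
   = 0.42
p-value = 0.8106

Since p-value > α = 0.05, we fail to reject H₀.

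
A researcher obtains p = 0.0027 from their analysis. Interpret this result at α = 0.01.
Since p = 0.0027 < α = 0.01, reject H₀.
There is sufficient evidence to reject the null hypothesis; the result is statistically significant at the 0.01 level.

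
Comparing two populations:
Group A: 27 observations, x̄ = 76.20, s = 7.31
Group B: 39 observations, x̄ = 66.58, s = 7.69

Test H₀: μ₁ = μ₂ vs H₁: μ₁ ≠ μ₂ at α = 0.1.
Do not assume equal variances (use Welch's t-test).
Welch's two-sample t-test:
H₀: μ₁ = μ₂
H₁: μ₁ ≠ μ₂
s₁²/n₁ = 7.31²/27 = 1.9791,  s₂²/n₂ = 7.69²/39 = 1.5163
SE = √(s₁²/n₁ + s₂²/n₂) = √(1.9791 + 1.5163) = 1.8696
df (Welch-Satterthwaite) = (s₁²/n₁ + s₂²/n₂)² / [(s₁²/n₁)²/(n₁-1) + (s₂²/n₂)²/(n₂-1)] ≈ 57.86
t = (x̄₁ - x̄₂) / SE = (76.20 - 66.58) / 1.8696 = 9.62 / 1.8696 = 5.145
p-value < 0.0001

Since p-value < α = 0.1, we reject H₀.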